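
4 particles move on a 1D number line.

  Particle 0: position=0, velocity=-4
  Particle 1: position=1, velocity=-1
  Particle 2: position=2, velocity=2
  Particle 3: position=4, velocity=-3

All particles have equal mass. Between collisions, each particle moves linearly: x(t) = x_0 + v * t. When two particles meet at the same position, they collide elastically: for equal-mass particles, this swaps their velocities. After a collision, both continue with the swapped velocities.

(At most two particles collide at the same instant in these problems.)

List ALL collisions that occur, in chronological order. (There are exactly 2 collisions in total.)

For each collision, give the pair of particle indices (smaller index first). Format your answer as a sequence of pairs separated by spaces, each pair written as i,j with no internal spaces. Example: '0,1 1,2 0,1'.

Answer: 2,3 1,2

Derivation:
Collision at t=2/5: particles 2 and 3 swap velocities; positions: p0=-8/5 p1=3/5 p2=14/5 p3=14/5; velocities now: v0=-4 v1=-1 v2=-3 v3=2
Collision at t=3/2: particles 1 and 2 swap velocities; positions: p0=-6 p1=-1/2 p2=-1/2 p3=5; velocities now: v0=-4 v1=-3 v2=-1 v3=2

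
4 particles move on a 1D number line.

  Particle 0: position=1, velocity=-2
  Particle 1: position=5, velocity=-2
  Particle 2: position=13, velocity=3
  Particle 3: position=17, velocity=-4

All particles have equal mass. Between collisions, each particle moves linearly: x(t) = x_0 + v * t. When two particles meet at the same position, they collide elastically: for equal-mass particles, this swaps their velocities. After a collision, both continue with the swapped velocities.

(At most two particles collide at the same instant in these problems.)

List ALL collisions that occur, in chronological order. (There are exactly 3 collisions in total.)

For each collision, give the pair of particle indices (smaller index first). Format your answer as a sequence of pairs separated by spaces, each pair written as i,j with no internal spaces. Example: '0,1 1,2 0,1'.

Answer: 2,3 1,2 0,1

Derivation:
Collision at t=4/7: particles 2 and 3 swap velocities; positions: p0=-1/7 p1=27/7 p2=103/7 p3=103/7; velocities now: v0=-2 v1=-2 v2=-4 v3=3
Collision at t=6: particles 1 and 2 swap velocities; positions: p0=-11 p1=-7 p2=-7 p3=31; velocities now: v0=-2 v1=-4 v2=-2 v3=3
Collision at t=8: particles 0 and 1 swap velocities; positions: p0=-15 p1=-15 p2=-11 p3=37; velocities now: v0=-4 v1=-2 v2=-2 v3=3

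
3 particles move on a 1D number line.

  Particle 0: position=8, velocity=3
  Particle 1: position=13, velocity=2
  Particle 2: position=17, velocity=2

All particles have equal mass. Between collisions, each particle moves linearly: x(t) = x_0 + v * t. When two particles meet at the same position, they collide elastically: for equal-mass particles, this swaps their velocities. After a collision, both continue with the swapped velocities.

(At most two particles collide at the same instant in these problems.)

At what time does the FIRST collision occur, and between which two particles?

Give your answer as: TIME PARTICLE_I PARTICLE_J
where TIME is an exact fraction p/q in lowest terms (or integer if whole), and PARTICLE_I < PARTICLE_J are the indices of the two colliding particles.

Answer: 5 0 1

Derivation:
Pair (0,1): pos 8,13 vel 3,2 -> gap=5, closing at 1/unit, collide at t=5
Pair (1,2): pos 13,17 vel 2,2 -> not approaching (rel speed 0 <= 0)
Earliest collision: t=5 between 0 and 1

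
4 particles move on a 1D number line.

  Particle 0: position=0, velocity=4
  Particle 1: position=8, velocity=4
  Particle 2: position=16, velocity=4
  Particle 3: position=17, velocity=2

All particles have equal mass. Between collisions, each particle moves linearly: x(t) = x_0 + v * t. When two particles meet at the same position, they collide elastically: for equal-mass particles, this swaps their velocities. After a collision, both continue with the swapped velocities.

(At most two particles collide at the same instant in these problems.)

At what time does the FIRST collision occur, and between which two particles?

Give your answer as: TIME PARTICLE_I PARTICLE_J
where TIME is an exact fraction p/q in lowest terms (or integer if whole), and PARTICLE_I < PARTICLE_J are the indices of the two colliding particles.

Answer: 1/2 2 3

Derivation:
Pair (0,1): pos 0,8 vel 4,4 -> not approaching (rel speed 0 <= 0)
Pair (1,2): pos 8,16 vel 4,4 -> not approaching (rel speed 0 <= 0)
Pair (2,3): pos 16,17 vel 4,2 -> gap=1, closing at 2/unit, collide at t=1/2
Earliest collision: t=1/2 between 2 and 3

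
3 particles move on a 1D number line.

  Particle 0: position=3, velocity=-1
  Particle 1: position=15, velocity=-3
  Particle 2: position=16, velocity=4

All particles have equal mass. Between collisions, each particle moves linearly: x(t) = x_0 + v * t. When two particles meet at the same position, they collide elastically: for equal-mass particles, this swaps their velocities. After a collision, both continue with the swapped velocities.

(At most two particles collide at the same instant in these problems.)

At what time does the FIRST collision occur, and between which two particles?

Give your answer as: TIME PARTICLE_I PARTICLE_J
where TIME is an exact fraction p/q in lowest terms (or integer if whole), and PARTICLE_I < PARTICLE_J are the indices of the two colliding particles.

Answer: 6 0 1

Derivation:
Pair (0,1): pos 3,15 vel -1,-3 -> gap=12, closing at 2/unit, collide at t=6
Pair (1,2): pos 15,16 vel -3,4 -> not approaching (rel speed -7 <= 0)
Earliest collision: t=6 between 0 and 1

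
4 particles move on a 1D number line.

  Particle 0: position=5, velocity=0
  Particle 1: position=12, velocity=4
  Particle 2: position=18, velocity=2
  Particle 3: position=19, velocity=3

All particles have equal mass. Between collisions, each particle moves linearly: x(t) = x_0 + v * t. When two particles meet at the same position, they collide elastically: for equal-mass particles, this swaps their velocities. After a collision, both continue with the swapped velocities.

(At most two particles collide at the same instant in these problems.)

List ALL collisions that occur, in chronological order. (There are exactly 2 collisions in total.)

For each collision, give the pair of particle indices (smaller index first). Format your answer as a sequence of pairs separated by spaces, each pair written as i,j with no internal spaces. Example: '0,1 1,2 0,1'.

Collision at t=3: particles 1 and 2 swap velocities; positions: p0=5 p1=24 p2=24 p3=28; velocities now: v0=0 v1=2 v2=4 v3=3
Collision at t=7: particles 2 and 3 swap velocities; positions: p0=5 p1=32 p2=40 p3=40; velocities now: v0=0 v1=2 v2=3 v3=4

Answer: 1,2 2,3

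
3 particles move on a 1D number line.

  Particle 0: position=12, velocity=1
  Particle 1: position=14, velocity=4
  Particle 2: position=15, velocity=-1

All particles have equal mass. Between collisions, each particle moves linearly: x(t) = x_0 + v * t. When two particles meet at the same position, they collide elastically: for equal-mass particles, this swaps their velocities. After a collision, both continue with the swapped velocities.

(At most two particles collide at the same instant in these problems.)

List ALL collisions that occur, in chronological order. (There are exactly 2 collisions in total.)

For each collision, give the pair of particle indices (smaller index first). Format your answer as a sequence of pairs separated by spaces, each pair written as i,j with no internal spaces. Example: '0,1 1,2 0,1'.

Answer: 1,2 0,1

Derivation:
Collision at t=1/5: particles 1 and 2 swap velocities; positions: p0=61/5 p1=74/5 p2=74/5; velocities now: v0=1 v1=-1 v2=4
Collision at t=3/2: particles 0 and 1 swap velocities; positions: p0=27/2 p1=27/2 p2=20; velocities now: v0=-1 v1=1 v2=4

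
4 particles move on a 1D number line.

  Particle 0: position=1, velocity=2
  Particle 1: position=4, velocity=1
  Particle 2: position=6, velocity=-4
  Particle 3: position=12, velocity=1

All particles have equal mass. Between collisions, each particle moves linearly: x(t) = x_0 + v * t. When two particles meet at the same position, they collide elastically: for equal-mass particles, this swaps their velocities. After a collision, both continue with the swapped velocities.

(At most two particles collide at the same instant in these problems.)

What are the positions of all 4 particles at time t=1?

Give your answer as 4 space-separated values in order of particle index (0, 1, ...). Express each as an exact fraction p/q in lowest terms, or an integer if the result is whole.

Collision at t=2/5: particles 1 and 2 swap velocities; positions: p0=9/5 p1=22/5 p2=22/5 p3=62/5; velocities now: v0=2 v1=-4 v2=1 v3=1
Collision at t=5/6: particles 0 and 1 swap velocities; positions: p0=8/3 p1=8/3 p2=29/6 p3=77/6; velocities now: v0=-4 v1=2 v2=1 v3=1
Advance to t=1 (no further collisions before then); velocities: v0=-4 v1=2 v2=1 v3=1; positions = 2 3 5 13

Answer: 2 3 5 13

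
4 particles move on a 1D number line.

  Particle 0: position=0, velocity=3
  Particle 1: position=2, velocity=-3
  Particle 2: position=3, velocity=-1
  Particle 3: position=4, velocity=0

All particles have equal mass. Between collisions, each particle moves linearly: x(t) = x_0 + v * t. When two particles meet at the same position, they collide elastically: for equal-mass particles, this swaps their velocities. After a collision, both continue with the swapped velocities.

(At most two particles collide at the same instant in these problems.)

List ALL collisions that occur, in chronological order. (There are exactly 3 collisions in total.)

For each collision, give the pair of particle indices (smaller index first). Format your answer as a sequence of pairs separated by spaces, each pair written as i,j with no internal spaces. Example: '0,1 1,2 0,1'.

Collision at t=1/3: particles 0 and 1 swap velocities; positions: p0=1 p1=1 p2=8/3 p3=4; velocities now: v0=-3 v1=3 v2=-1 v3=0
Collision at t=3/4: particles 1 and 2 swap velocities; positions: p0=-1/4 p1=9/4 p2=9/4 p3=4; velocities now: v0=-3 v1=-1 v2=3 v3=0
Collision at t=4/3: particles 2 and 3 swap velocities; positions: p0=-2 p1=5/3 p2=4 p3=4; velocities now: v0=-3 v1=-1 v2=0 v3=3

Answer: 0,1 1,2 2,3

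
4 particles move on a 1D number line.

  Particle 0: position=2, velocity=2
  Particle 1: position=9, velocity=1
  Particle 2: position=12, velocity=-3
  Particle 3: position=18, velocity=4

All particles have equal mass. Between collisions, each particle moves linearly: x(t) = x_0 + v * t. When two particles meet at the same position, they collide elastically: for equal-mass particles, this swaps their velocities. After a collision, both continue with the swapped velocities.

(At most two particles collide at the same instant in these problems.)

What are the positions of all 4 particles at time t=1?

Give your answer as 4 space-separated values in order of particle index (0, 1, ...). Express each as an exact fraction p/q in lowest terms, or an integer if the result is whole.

Collision at t=3/4: particles 1 and 2 swap velocities; positions: p0=7/2 p1=39/4 p2=39/4 p3=21; velocities now: v0=2 v1=-3 v2=1 v3=4
Advance to t=1 (no further collisions before then); velocities: v0=2 v1=-3 v2=1 v3=4; positions = 4 9 10 22

Answer: 4 9 10 22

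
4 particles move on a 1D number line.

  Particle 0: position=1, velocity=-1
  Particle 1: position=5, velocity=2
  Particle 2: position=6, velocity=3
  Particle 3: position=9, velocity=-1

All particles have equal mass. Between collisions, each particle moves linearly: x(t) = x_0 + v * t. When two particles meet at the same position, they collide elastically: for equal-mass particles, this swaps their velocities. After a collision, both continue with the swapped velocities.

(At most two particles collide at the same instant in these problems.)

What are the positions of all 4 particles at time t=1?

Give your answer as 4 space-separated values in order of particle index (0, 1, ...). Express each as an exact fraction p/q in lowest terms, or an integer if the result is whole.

Collision at t=3/4: particles 2 and 3 swap velocities; positions: p0=1/4 p1=13/2 p2=33/4 p3=33/4; velocities now: v0=-1 v1=2 v2=-1 v3=3
Advance to t=1 (no further collisions before then); velocities: v0=-1 v1=2 v2=-1 v3=3; positions = 0 7 8 9

Answer: 0 7 8 9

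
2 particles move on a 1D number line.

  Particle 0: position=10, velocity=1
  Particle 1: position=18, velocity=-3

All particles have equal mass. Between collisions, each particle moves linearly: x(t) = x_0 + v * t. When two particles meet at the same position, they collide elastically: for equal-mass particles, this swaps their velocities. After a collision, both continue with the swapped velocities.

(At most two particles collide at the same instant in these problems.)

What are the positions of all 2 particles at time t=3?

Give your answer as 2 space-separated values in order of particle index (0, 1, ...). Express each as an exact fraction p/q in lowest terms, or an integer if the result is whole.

Answer: 9 13

Derivation:
Collision at t=2: particles 0 and 1 swap velocities; positions: p0=12 p1=12; velocities now: v0=-3 v1=1
Advance to t=3 (no further collisions before then); velocities: v0=-3 v1=1; positions = 9 13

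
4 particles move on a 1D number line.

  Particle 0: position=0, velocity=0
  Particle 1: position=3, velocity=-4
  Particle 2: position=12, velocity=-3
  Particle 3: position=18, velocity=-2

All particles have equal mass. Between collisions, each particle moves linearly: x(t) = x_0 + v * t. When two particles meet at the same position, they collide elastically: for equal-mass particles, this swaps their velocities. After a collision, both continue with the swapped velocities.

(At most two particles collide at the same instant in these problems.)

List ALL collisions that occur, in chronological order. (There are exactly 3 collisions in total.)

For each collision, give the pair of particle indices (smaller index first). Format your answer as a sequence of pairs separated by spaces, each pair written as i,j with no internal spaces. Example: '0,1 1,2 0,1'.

Collision at t=3/4: particles 0 and 1 swap velocities; positions: p0=0 p1=0 p2=39/4 p3=33/2; velocities now: v0=-4 v1=0 v2=-3 v3=-2
Collision at t=4: particles 1 and 2 swap velocities; positions: p0=-13 p1=0 p2=0 p3=10; velocities now: v0=-4 v1=-3 v2=0 v3=-2
Collision at t=9: particles 2 and 3 swap velocities; positions: p0=-33 p1=-15 p2=0 p3=0; velocities now: v0=-4 v1=-3 v2=-2 v3=0

Answer: 0,1 1,2 2,3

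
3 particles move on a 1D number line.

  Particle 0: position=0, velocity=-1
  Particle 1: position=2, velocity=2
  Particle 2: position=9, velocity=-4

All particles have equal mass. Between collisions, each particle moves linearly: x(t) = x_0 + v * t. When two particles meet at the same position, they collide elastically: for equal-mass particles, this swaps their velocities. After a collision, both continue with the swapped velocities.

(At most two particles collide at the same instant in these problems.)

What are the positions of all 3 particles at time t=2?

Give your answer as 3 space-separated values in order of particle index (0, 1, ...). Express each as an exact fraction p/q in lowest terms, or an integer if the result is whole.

Answer: -2 1 6

Derivation:
Collision at t=7/6: particles 1 and 2 swap velocities; positions: p0=-7/6 p1=13/3 p2=13/3; velocities now: v0=-1 v1=-4 v2=2
Advance to t=2 (no further collisions before then); velocities: v0=-1 v1=-4 v2=2; positions = -2 1 6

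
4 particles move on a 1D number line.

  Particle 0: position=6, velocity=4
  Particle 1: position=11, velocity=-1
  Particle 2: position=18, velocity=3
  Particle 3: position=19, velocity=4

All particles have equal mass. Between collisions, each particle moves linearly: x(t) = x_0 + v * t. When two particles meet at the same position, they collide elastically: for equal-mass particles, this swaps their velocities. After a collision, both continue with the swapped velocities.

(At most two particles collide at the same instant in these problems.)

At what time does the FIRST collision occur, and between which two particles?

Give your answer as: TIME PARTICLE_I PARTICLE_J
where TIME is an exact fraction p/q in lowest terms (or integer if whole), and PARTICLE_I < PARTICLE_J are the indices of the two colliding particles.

Pair (0,1): pos 6,11 vel 4,-1 -> gap=5, closing at 5/unit, collide at t=1
Pair (1,2): pos 11,18 vel -1,3 -> not approaching (rel speed -4 <= 0)
Pair (2,3): pos 18,19 vel 3,4 -> not approaching (rel speed -1 <= 0)
Earliest collision: t=1 between 0 and 1

Answer: 1 0 1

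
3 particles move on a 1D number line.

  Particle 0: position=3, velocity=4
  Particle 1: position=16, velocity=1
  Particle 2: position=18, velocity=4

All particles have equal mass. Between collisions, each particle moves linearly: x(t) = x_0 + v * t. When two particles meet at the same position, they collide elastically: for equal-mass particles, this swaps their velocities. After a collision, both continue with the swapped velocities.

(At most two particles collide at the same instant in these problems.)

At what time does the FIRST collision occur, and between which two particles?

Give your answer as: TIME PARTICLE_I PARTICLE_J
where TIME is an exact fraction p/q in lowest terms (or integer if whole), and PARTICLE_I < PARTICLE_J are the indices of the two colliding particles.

Answer: 13/3 0 1

Derivation:
Pair (0,1): pos 3,16 vel 4,1 -> gap=13, closing at 3/unit, collide at t=13/3
Pair (1,2): pos 16,18 vel 1,4 -> not approaching (rel speed -3 <= 0)
Earliest collision: t=13/3 between 0 and 1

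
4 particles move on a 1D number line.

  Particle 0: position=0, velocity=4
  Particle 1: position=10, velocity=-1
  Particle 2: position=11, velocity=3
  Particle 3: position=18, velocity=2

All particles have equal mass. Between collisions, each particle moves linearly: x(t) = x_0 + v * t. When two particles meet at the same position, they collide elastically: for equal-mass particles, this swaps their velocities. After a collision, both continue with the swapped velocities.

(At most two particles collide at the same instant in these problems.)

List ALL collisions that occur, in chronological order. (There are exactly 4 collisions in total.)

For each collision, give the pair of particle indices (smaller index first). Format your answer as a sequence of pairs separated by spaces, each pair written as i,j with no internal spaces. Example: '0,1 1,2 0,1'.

Collision at t=2: particles 0 and 1 swap velocities; positions: p0=8 p1=8 p2=17 p3=22; velocities now: v0=-1 v1=4 v2=3 v3=2
Collision at t=7: particles 2 and 3 swap velocities; positions: p0=3 p1=28 p2=32 p3=32; velocities now: v0=-1 v1=4 v2=2 v3=3
Collision at t=9: particles 1 and 2 swap velocities; positions: p0=1 p1=36 p2=36 p3=38; velocities now: v0=-1 v1=2 v2=4 v3=3
Collision at t=11: particles 2 and 3 swap velocities; positions: p0=-1 p1=40 p2=44 p3=44; velocities now: v0=-1 v1=2 v2=3 v3=4

Answer: 0,1 2,3 1,2 2,3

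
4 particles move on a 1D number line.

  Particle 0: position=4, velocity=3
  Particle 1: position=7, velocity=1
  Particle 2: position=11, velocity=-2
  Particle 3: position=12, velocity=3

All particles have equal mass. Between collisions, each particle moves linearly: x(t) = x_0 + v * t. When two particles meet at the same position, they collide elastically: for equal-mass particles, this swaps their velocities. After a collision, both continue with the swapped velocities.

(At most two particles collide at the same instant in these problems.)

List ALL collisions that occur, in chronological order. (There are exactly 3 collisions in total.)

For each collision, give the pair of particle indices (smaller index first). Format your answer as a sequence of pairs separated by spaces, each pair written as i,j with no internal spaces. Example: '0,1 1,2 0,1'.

Answer: 1,2 0,1 1,2

Derivation:
Collision at t=4/3: particles 1 and 2 swap velocities; positions: p0=8 p1=25/3 p2=25/3 p3=16; velocities now: v0=3 v1=-2 v2=1 v3=3
Collision at t=7/5: particles 0 and 1 swap velocities; positions: p0=41/5 p1=41/5 p2=42/5 p3=81/5; velocities now: v0=-2 v1=3 v2=1 v3=3
Collision at t=3/2: particles 1 and 2 swap velocities; positions: p0=8 p1=17/2 p2=17/2 p3=33/2; velocities now: v0=-2 v1=1 v2=3 v3=3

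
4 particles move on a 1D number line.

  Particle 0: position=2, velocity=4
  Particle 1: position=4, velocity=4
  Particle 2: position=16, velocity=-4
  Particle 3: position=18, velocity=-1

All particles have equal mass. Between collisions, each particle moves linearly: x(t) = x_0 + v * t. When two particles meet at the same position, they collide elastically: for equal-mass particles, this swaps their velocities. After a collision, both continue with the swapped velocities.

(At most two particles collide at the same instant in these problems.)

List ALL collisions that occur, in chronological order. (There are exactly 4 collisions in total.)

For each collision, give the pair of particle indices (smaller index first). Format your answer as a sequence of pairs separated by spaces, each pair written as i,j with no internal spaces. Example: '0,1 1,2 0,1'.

Collision at t=3/2: particles 1 and 2 swap velocities; positions: p0=8 p1=10 p2=10 p3=33/2; velocities now: v0=4 v1=-4 v2=4 v3=-1
Collision at t=7/4: particles 0 and 1 swap velocities; positions: p0=9 p1=9 p2=11 p3=65/4; velocities now: v0=-4 v1=4 v2=4 v3=-1
Collision at t=14/5: particles 2 and 3 swap velocities; positions: p0=24/5 p1=66/5 p2=76/5 p3=76/5; velocities now: v0=-4 v1=4 v2=-1 v3=4
Collision at t=16/5: particles 1 and 2 swap velocities; positions: p0=16/5 p1=74/5 p2=74/5 p3=84/5; velocities now: v0=-4 v1=-1 v2=4 v3=4

Answer: 1,2 0,1 2,3 1,2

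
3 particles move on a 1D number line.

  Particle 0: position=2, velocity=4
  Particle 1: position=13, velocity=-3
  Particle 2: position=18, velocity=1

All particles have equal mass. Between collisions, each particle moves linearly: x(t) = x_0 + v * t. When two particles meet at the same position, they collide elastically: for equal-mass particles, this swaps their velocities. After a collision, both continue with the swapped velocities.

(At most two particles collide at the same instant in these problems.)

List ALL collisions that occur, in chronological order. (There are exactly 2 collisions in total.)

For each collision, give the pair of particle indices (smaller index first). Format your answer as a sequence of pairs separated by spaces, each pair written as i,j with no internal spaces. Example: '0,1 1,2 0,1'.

Answer: 0,1 1,2

Derivation:
Collision at t=11/7: particles 0 and 1 swap velocities; positions: p0=58/7 p1=58/7 p2=137/7; velocities now: v0=-3 v1=4 v2=1
Collision at t=16/3: particles 1 and 2 swap velocities; positions: p0=-3 p1=70/3 p2=70/3; velocities now: v0=-3 v1=1 v2=4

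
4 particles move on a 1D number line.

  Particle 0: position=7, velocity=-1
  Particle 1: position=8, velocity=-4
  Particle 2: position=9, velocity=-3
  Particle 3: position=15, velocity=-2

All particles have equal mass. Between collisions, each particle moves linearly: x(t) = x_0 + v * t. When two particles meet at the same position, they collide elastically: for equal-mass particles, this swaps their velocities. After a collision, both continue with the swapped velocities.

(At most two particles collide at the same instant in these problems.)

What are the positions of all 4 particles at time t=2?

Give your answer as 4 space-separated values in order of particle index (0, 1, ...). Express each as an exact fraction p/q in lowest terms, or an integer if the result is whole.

Answer: 0 3 5 11

Derivation:
Collision at t=1/3: particles 0 and 1 swap velocities; positions: p0=20/3 p1=20/3 p2=8 p3=43/3; velocities now: v0=-4 v1=-1 v2=-3 v3=-2
Collision at t=1: particles 1 and 2 swap velocities; positions: p0=4 p1=6 p2=6 p3=13; velocities now: v0=-4 v1=-3 v2=-1 v3=-2
Advance to t=2 (no further collisions before then); velocities: v0=-4 v1=-3 v2=-1 v3=-2; positions = 0 3 5 11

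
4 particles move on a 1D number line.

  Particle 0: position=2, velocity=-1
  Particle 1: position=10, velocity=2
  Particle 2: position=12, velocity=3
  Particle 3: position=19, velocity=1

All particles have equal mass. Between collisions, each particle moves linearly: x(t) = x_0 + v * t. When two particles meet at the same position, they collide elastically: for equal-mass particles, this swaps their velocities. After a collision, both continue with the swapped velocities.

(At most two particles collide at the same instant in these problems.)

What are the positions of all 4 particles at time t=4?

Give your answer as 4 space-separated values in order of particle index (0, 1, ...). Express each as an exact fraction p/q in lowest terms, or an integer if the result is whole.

Collision at t=7/2: particles 2 and 3 swap velocities; positions: p0=-3/2 p1=17 p2=45/2 p3=45/2; velocities now: v0=-1 v1=2 v2=1 v3=3
Advance to t=4 (no further collisions before then); velocities: v0=-1 v1=2 v2=1 v3=3; positions = -2 18 23 24

Answer: -2 18 23 24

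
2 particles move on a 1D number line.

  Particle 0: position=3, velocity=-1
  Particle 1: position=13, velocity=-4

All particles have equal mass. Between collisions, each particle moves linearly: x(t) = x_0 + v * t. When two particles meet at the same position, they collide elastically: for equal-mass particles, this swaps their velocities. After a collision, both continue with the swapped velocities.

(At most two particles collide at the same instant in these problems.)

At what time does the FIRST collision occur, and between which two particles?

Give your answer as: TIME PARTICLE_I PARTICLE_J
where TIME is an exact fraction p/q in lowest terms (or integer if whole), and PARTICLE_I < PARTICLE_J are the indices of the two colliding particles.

Answer: 10/3 0 1

Derivation:
Pair (0,1): pos 3,13 vel -1,-4 -> gap=10, closing at 3/unit, collide at t=10/3
Earliest collision: t=10/3 between 0 and 1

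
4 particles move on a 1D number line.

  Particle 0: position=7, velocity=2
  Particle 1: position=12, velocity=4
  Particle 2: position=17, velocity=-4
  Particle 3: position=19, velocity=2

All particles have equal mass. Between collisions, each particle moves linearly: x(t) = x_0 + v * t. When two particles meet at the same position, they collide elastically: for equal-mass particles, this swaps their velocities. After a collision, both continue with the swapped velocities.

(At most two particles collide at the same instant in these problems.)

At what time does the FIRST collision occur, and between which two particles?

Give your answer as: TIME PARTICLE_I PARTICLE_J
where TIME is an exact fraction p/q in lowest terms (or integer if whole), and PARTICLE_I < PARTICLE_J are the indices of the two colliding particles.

Pair (0,1): pos 7,12 vel 2,4 -> not approaching (rel speed -2 <= 0)
Pair (1,2): pos 12,17 vel 4,-4 -> gap=5, closing at 8/unit, collide at t=5/8
Pair (2,3): pos 17,19 vel -4,2 -> not approaching (rel speed -6 <= 0)
Earliest collision: t=5/8 between 1 and 2

Answer: 5/8 1 2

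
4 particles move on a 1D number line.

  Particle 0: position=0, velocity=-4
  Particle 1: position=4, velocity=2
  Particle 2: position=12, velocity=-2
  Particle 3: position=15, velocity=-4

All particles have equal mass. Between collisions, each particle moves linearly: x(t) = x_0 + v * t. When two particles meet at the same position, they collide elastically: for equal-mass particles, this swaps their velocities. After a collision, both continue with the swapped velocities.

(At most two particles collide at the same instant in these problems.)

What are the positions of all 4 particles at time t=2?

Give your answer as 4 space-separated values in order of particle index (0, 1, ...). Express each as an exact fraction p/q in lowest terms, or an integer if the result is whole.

Answer: -8 7 8 8

Derivation:
Collision at t=3/2: particles 2 and 3 swap velocities; positions: p0=-6 p1=7 p2=9 p3=9; velocities now: v0=-4 v1=2 v2=-4 v3=-2
Collision at t=11/6: particles 1 and 2 swap velocities; positions: p0=-22/3 p1=23/3 p2=23/3 p3=25/3; velocities now: v0=-4 v1=-4 v2=2 v3=-2
Collision at t=2: particles 2 and 3 swap velocities; positions: p0=-8 p1=7 p2=8 p3=8; velocities now: v0=-4 v1=-4 v2=-2 v3=2
Advance to t=2 (no further collisions before then); velocities: v0=-4 v1=-4 v2=-2 v3=2; positions = -8 7 8 8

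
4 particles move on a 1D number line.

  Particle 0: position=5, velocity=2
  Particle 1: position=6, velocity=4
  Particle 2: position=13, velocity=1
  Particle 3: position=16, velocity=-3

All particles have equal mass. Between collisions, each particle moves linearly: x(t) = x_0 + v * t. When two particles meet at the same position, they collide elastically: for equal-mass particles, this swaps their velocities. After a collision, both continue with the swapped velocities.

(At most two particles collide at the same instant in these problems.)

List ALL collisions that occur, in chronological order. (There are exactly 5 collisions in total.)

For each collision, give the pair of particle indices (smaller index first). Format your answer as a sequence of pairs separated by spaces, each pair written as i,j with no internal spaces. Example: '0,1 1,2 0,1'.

Answer: 2,3 1,2 0,1 2,3 1,2

Derivation:
Collision at t=3/4: particles 2 and 3 swap velocities; positions: p0=13/2 p1=9 p2=55/4 p3=55/4; velocities now: v0=2 v1=4 v2=-3 v3=1
Collision at t=10/7: particles 1 and 2 swap velocities; positions: p0=55/7 p1=82/7 p2=82/7 p3=101/7; velocities now: v0=2 v1=-3 v2=4 v3=1
Collision at t=11/5: particles 0 and 1 swap velocities; positions: p0=47/5 p1=47/5 p2=74/5 p3=76/5; velocities now: v0=-3 v1=2 v2=4 v3=1
Collision at t=7/3: particles 2 and 3 swap velocities; positions: p0=9 p1=29/3 p2=46/3 p3=46/3; velocities now: v0=-3 v1=2 v2=1 v3=4
Collision at t=8: particles 1 and 2 swap velocities; positions: p0=-8 p1=21 p2=21 p3=38; velocities now: v0=-3 v1=1 v2=2 v3=4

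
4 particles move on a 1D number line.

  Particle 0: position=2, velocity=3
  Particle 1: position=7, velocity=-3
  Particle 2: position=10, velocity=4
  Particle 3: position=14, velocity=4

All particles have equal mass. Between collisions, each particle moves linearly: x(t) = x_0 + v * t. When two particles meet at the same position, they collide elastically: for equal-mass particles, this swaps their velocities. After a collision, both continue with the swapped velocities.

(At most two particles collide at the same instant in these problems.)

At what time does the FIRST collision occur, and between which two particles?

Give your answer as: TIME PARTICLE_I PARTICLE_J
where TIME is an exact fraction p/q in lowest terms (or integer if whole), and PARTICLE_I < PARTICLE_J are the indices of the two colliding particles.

Pair (0,1): pos 2,7 vel 3,-3 -> gap=5, closing at 6/unit, collide at t=5/6
Pair (1,2): pos 7,10 vel -3,4 -> not approaching (rel speed -7 <= 0)
Pair (2,3): pos 10,14 vel 4,4 -> not approaching (rel speed 0 <= 0)
Earliest collision: t=5/6 between 0 and 1

Answer: 5/6 0 1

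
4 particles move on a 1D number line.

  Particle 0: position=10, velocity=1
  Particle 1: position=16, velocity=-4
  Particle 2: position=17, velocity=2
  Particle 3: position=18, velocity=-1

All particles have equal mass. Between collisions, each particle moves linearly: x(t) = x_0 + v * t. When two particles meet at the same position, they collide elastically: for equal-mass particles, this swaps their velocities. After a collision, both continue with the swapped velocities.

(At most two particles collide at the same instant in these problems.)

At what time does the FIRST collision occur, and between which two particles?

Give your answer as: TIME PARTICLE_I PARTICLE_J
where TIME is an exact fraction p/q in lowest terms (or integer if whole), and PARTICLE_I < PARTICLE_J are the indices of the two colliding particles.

Pair (0,1): pos 10,16 vel 1,-4 -> gap=6, closing at 5/unit, collide at t=6/5
Pair (1,2): pos 16,17 vel -4,2 -> not approaching (rel speed -6 <= 0)
Pair (2,3): pos 17,18 vel 2,-1 -> gap=1, closing at 3/unit, collide at t=1/3
Earliest collision: t=1/3 between 2 and 3

Answer: 1/3 2 3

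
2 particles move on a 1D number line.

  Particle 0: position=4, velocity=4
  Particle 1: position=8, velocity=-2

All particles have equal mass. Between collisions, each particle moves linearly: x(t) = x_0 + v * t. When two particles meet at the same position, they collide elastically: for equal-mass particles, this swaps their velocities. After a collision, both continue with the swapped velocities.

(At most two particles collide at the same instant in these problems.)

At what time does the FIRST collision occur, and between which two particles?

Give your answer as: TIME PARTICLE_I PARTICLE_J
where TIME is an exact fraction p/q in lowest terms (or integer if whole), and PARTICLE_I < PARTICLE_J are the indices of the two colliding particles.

Pair (0,1): pos 4,8 vel 4,-2 -> gap=4, closing at 6/unit, collide at t=2/3
Earliest collision: t=2/3 between 0 and 1

Answer: 2/3 0 1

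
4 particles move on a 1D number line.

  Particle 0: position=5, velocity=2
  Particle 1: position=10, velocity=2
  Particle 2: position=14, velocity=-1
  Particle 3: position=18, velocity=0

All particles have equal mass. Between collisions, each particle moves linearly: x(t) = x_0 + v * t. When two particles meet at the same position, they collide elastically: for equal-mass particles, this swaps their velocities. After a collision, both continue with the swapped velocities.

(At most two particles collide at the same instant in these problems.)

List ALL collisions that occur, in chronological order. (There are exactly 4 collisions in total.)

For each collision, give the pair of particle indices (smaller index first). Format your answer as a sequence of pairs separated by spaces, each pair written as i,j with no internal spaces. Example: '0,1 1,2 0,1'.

Collision at t=4/3: particles 1 and 2 swap velocities; positions: p0=23/3 p1=38/3 p2=38/3 p3=18; velocities now: v0=2 v1=-1 v2=2 v3=0
Collision at t=3: particles 0 and 1 swap velocities; positions: p0=11 p1=11 p2=16 p3=18; velocities now: v0=-1 v1=2 v2=2 v3=0
Collision at t=4: particles 2 and 3 swap velocities; positions: p0=10 p1=13 p2=18 p3=18; velocities now: v0=-1 v1=2 v2=0 v3=2
Collision at t=13/2: particles 1 and 2 swap velocities; positions: p0=15/2 p1=18 p2=18 p3=23; velocities now: v0=-1 v1=0 v2=2 v3=2

Answer: 1,2 0,1 2,3 1,2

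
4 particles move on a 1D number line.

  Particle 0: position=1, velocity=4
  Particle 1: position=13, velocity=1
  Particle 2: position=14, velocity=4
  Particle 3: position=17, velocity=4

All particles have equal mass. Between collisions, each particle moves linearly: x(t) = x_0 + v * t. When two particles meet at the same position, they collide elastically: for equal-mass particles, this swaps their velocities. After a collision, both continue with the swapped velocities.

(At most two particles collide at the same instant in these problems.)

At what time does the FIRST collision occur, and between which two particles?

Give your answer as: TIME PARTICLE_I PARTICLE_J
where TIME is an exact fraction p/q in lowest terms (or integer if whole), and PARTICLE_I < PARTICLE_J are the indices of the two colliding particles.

Pair (0,1): pos 1,13 vel 4,1 -> gap=12, closing at 3/unit, collide at t=4
Pair (1,2): pos 13,14 vel 1,4 -> not approaching (rel speed -3 <= 0)
Pair (2,3): pos 14,17 vel 4,4 -> not approaching (rel speed 0 <= 0)
Earliest collision: t=4 between 0 and 1

Answer: 4 0 1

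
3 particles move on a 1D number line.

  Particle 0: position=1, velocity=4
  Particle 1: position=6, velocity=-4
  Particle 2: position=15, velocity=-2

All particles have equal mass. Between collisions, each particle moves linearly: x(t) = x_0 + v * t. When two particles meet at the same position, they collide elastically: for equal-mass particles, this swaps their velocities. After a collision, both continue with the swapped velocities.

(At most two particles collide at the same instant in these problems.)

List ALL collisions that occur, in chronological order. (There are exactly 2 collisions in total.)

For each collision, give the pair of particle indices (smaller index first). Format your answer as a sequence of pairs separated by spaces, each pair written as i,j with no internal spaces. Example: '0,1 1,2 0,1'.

Answer: 0,1 1,2

Derivation:
Collision at t=5/8: particles 0 and 1 swap velocities; positions: p0=7/2 p1=7/2 p2=55/4; velocities now: v0=-4 v1=4 v2=-2
Collision at t=7/3: particles 1 and 2 swap velocities; positions: p0=-10/3 p1=31/3 p2=31/3; velocities now: v0=-4 v1=-2 v2=4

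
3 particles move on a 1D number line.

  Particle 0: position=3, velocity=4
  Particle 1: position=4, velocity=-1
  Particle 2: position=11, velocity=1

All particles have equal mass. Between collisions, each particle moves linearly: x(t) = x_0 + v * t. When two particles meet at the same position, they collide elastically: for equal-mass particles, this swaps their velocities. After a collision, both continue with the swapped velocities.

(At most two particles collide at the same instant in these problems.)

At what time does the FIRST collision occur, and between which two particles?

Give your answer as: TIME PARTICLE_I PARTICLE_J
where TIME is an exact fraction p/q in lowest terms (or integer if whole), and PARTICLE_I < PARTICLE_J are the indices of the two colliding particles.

Pair (0,1): pos 3,4 vel 4,-1 -> gap=1, closing at 5/unit, collide at t=1/5
Pair (1,2): pos 4,11 vel -1,1 -> not approaching (rel speed -2 <= 0)
Earliest collision: t=1/5 between 0 and 1

Answer: 1/5 0 1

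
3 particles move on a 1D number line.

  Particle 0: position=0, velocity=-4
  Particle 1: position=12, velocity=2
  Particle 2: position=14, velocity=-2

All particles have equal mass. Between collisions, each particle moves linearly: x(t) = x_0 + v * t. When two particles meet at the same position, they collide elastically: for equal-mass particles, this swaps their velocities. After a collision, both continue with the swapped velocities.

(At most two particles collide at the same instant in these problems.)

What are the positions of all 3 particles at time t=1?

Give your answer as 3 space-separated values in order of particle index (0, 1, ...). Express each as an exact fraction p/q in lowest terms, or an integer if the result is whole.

Collision at t=1/2: particles 1 and 2 swap velocities; positions: p0=-2 p1=13 p2=13; velocities now: v0=-4 v1=-2 v2=2
Advance to t=1 (no further collisions before then); velocities: v0=-4 v1=-2 v2=2; positions = -4 12 14

Answer: -4 12 14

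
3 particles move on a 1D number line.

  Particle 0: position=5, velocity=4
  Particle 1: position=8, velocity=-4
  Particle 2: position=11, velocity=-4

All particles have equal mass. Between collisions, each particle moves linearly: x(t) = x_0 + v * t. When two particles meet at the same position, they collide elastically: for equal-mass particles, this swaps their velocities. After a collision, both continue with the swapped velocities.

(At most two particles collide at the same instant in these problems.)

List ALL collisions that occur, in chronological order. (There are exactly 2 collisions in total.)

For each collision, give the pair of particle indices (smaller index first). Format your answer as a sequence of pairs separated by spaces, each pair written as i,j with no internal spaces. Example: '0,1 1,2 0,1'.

Collision at t=3/8: particles 0 and 1 swap velocities; positions: p0=13/2 p1=13/2 p2=19/2; velocities now: v0=-4 v1=4 v2=-4
Collision at t=3/4: particles 1 and 2 swap velocities; positions: p0=5 p1=8 p2=8; velocities now: v0=-4 v1=-4 v2=4

Answer: 0,1 1,2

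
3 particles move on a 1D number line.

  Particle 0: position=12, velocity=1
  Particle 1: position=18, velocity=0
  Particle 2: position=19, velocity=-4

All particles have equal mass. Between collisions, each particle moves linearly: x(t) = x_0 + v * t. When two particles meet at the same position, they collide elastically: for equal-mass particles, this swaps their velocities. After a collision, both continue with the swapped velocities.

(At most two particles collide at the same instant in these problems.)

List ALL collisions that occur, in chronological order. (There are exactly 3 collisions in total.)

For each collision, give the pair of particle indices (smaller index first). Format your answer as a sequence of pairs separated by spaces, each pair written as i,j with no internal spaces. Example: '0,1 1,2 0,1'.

Collision at t=1/4: particles 1 and 2 swap velocities; positions: p0=49/4 p1=18 p2=18; velocities now: v0=1 v1=-4 v2=0
Collision at t=7/5: particles 0 and 1 swap velocities; positions: p0=67/5 p1=67/5 p2=18; velocities now: v0=-4 v1=1 v2=0
Collision at t=6: particles 1 and 2 swap velocities; positions: p0=-5 p1=18 p2=18; velocities now: v0=-4 v1=0 v2=1

Answer: 1,2 0,1 1,2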